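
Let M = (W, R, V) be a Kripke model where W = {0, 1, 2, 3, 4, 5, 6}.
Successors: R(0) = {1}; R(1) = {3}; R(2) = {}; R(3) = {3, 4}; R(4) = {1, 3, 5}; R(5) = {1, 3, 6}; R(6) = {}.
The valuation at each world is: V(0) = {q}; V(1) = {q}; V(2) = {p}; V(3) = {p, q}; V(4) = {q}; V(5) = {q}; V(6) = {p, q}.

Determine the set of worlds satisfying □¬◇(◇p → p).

Recall that □ψ holds at a world iff ψ holds at every accessible world, and ◇ψ holds iff ψ holds at some accessible world.
Let φ = □¬◇(◇p → p). Evaluate φ at each world:
  0 (successors {1}): φ is false.
  1 (successors {3}): φ is false.
  2 (successors ∅): φ is true.
  3 (successors {3, 4}): φ is false.
  4 (successors {1, 3, 5}): φ is false.
  5 (successors {1, 3, 6}): φ is false.
  6 (successors ∅): φ is true.
For instance, at 5:
  At 5: □¬◇(◇p → p) requires ¬◇(◇p → p) at every successor {1, 3, 6}.
    ¬◇(◇p → p) fails at 1, so □¬◇(◇p → p) is false at 5.
      At 1: ◇(◇p → p) is true, so ¬◇(◇p → p) is false.
Satisfying worlds: {2, 6}

2, 6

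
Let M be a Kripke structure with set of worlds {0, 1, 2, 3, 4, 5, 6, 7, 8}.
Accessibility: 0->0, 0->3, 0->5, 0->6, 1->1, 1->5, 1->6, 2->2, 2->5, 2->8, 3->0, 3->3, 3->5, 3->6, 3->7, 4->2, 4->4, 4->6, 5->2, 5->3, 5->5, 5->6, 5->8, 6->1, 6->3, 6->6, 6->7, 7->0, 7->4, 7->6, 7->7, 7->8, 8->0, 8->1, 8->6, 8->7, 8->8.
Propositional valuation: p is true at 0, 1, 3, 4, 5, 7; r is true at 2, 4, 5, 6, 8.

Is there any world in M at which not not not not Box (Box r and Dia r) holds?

Recall that Box ψ holds at a world iff ψ holds at every accessible world, and Dia ψ holds iff ψ holds at some accessible world.
Let φ = not not not not Box (Box r and Dia r). Evaluate φ at each world:
  0 (successors {0, 3, 5, 6}): φ is false.
  1 (successors {1, 5, 6}): φ is false.
  2 (successors {2, 5, 8}): φ is false.
  3 (successors {0, 3, 5, 6, 7}): φ is false.
  4 (successors {2, 4, 6}): φ is false.
  5 (successors {2, 3, 5, 6, 8}): φ is false.
  6 (successors {1, 3, 6, 7}): φ is false.
  7 (successors {0, 4, 6, 7, 8}): φ is false.
  8 (successors {0, 1, 6, 7, 8}): φ is false.
For instance, at 4:
  At 4: not not not Box (Box r and Dia r) is true, so not not not not Box (Box r and Dia r) is false.
    At 4: not not Box (Box r and Dia r) is false, so not not not Box (Box r and Dia r) is true.
      At 4: not Box (Box r and Dia r) is true, so not not Box (Box r and Dia r) is false.

No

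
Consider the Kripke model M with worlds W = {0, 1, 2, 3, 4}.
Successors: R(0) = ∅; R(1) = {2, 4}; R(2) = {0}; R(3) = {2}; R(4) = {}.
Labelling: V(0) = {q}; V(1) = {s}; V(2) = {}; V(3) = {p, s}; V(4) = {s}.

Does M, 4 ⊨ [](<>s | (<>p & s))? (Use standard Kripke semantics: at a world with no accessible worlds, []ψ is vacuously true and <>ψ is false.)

At 4: no accessible worlds, so [](<>s | (<>p & s)) holds vacuously.

Yes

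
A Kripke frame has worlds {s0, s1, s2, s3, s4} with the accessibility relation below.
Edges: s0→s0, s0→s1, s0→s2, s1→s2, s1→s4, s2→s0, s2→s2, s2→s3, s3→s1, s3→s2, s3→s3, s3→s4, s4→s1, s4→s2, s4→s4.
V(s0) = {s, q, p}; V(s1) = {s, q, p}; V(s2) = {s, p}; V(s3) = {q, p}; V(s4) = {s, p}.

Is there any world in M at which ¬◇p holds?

Let φ = ¬◇p. Evaluate φ at each world:
  s0 (successors {s0, s1, s2}): φ is false.
  s1 (successors {s2, s4}): φ is false.
  s2 (successors {s0, s2, s3}): φ is false.
  s3 (successors {s1, s2, s3, s4}): φ is false.
  s4 (successors {s1, s2, s4}): φ is false.
For instance, at s1:
  At s1: ◇p is true, so ¬◇p is false.
    At s1: ◇p requires p at some successor in {s2, s4}.
      p holds at s2, so ◇p is true at s1.

No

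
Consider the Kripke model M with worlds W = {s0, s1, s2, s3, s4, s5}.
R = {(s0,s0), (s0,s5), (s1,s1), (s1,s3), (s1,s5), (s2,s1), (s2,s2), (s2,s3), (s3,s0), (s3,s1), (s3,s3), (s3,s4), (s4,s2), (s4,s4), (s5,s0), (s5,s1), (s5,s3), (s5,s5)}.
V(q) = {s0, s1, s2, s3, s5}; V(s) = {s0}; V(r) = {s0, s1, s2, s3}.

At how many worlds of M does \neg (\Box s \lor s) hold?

Recall that \Box ψ holds at a world iff ψ holds at every accessible world, and \Diamond ψ holds iff ψ holds at some accessible world.
Let φ = \neg (\Box s \lor s). Evaluate φ at each world:
  s0 (successors {s0, s5}): φ is false.
  s1 (successors {s1, s3, s5}): φ is true.
  s2 (successors {s1, s2, s3}): φ is true.
  s3 (successors {s0, s1, s3, s4}): φ is true.
  s4 (successors {s2, s4}): φ is true.
  s5 (successors {s0, s1, s3, s5}): φ is true.
For instance, at s2:
  At s2: \Box s \lor s is false, so \neg (\Box s \lor s) is true.
    At s2: \Box s is false, s is false, so \Box s \lor s is false.
      At s2: \Box s requires s at every successor {s1, s2, s3}.
        s fails at s1, so \Box s is false at s2.
Satisfying worlds: {s1, s2, s3, s4, s5}

5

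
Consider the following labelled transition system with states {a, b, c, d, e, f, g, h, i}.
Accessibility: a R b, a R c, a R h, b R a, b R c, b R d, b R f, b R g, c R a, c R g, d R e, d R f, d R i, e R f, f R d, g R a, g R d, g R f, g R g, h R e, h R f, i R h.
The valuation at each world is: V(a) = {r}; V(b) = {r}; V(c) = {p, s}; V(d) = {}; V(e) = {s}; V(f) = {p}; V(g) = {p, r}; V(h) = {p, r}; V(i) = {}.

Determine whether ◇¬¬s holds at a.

At a: ◇¬¬s requires ¬¬s at some successor in {b, c, h}.
  ¬¬s holds at c, so ◇¬¬s is true at a.

Yes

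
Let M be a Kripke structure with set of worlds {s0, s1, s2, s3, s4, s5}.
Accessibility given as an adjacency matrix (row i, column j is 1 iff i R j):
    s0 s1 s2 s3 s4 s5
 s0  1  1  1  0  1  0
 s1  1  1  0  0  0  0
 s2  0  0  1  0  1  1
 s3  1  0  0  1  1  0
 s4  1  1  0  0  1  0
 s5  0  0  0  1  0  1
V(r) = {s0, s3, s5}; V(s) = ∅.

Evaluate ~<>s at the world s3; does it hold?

Recall that <>ψ holds at a world iff ψ holds at some accessible world.
At s3: <>s is false, so ~<>s is true.
  At s3: <>s requires s at some successor in {s0, s3, s4}.
    At s0: s is false.
    At s3: s is false.
    At s4: s is false.
  So <>s is false at s3.

Yes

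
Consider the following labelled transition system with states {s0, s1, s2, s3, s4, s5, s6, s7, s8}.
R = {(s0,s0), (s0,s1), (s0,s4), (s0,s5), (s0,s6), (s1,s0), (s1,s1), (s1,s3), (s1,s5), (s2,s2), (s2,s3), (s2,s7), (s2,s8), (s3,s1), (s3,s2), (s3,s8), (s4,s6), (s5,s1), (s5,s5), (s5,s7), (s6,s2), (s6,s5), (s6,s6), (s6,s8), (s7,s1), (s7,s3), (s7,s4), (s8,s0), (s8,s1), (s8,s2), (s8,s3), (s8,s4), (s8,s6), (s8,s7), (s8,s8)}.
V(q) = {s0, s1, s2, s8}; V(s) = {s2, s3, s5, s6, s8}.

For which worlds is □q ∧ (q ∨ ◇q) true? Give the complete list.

Recall that □ψ holds at a world iff ψ holds at every accessible world, and ◇ψ holds iff ψ holds at some accessible world.
Let φ = □q ∧ (q ∨ ◇q). Evaluate φ at each world:
  s0 (successors {s0, s1, s4, s5, s6}): φ is false.
  s1 (successors {s0, s1, s3, s5}): φ is false.
  s2 (successors {s2, s3, s7, s8}): φ is false.
  s3 (successors {s1, s2, s8}): φ is true.
  s4 (successors {s6}): φ is false.
  s5 (successors {s1, s5, s7}): φ is false.
  s6 (successors {s2, s5, s6, s8}): φ is false.
  s7 (successors {s1, s3, s4}): φ is false.
  s8 (successors {s0, s1, s2, s3, s4, s6, s7, s8}): φ is false.
For instance, at s5:
  At s5: □q is false, q ∨ ◇q is true, so □q ∧ (q ∨ ◇q) is false.
    At s5: □q requires q at every successor {s1, s5, s7}.
      q fails at s5, so □q is false at s5.
    At s5: q is false, ◇q is true, so q ∨ ◇q is true.
      At s5: ◇q requires q at some successor in {s1, s5, s7}.
        q holds at s1, so ◇q is true at s5.
Satisfying worlds: {s3}

s3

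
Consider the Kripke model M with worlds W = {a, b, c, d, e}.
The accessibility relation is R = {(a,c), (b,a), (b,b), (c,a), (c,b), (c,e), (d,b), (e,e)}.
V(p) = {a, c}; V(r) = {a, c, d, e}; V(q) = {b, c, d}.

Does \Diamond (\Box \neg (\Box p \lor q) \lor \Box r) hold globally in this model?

Recall that \Box ψ holds at a world iff ψ holds at every accessible world, and \Diamond ψ holds iff ψ holds at some accessible world.
Let φ = \Diamond (\Box \neg (\Box p \lor q) \lor \Box r). Evaluate φ at each world:
  a (successors {c}): φ is false.
  b (successors {a, b}): φ is true.
  c (successors {a, b, e}): φ is true.
  d (successors {b}): φ is false.
  e (successors {e}): φ is true.
Detail at a (counterexample):
  At a: \Diamond (\Box \neg (\Box p \lor q) \lor \Box r) requires \Box \neg (\Box p \lor q) \lor \Box r at some successor in {c}.
    At c: \Box \neg (\Box p \lor q) \lor \Box r is false.
  So \Diamond (\Box \neg (\Box p \lor q) \lor \Box r) is false at a.

No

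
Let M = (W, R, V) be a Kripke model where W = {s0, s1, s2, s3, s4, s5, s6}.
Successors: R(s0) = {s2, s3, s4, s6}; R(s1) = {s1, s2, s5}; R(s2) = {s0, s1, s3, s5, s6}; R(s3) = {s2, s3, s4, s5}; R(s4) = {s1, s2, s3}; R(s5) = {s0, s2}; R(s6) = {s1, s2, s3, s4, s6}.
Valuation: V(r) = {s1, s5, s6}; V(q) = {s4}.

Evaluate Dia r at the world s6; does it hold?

Yes

Recall that Dia ψ holds at a world iff ψ holds at some accessible world.
At s6: Dia r requires r at some successor in {s1, s2, s3, s4, s6}.
  r holds at s1, so Dia r is true at s6.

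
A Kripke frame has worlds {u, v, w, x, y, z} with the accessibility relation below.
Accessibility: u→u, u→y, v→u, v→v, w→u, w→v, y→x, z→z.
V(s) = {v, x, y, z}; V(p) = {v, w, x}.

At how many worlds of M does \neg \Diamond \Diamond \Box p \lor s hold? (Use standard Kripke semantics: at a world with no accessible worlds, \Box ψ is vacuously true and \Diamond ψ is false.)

4

Let φ = \neg \Diamond \Diamond \Box p \lor s. Evaluate φ at each world:
  u (successors {u, y}): φ is false.
  v (successors {u, v}): φ is true.
  w (successors {u, v}): φ is false.
  x (successors ∅): φ is true.
  y (successors {x}): φ is true.
  z (successors {z}): φ is true.
For instance, at w:
  At w: \neg \Diamond \Diamond \Box p is false, s is false, so \neg \Diamond \Diamond \Box p \lor s is false.
    At w: \Diamond \Diamond \Box p is true, so \neg \Diamond \Diamond \Box p is false.
      At w: \Diamond \Diamond \Box p requires \Diamond \Box p at some successor in {u, v}.
        \Diamond \Box p holds at u, so \Diamond \Diamond \Box p is true at w.
Satisfying worlds: {v, x, y, z}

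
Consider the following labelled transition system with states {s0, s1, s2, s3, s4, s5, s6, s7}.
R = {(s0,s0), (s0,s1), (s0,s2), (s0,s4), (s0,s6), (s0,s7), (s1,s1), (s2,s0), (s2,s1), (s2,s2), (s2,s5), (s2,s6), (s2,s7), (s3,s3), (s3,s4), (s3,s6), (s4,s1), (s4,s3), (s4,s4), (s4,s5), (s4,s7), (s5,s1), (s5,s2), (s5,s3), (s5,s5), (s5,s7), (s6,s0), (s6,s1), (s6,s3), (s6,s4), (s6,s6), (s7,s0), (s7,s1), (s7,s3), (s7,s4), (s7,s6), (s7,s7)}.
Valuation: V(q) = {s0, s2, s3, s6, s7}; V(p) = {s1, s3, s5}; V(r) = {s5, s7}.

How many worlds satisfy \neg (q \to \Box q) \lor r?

Recall that \Box ψ holds at a world iff ψ holds at every accessible world, and \Diamond ψ holds iff ψ holds at some accessible world.
Let φ = \neg (q \to \Box q) \lor r. Evaluate φ at each world:
  s0 (successors {s0, s1, s2, s4, s6, s7}): φ is true.
  s1 (successors {s1}): φ is false.
  s2 (successors {s0, s1, s2, s5, s6, s7}): φ is true.
  s3 (successors {s3, s4, s6}): φ is true.
  s4 (successors {s1, s3, s4, s5, s7}): φ is false.
  s5 (successors {s1, s2, s3, s5, s7}): φ is true.
  s6 (successors {s0, s1, s3, s4, s6}): φ is true.
  s7 (successors {s0, s1, s3, s4, s6, s7}): φ is true.
For instance, at s7:
  At s7: \neg (q \to \Box q) is true, r is true, so \neg (q \to \Box q) \lor r is true.
    At s7: q \to \Box q is false, so \neg (q \to \Box q) is true.
      At s7: q is true, \Box q is false, so q \to \Box q is false.
Satisfying worlds: {s0, s2, s3, s5, s6, s7}

6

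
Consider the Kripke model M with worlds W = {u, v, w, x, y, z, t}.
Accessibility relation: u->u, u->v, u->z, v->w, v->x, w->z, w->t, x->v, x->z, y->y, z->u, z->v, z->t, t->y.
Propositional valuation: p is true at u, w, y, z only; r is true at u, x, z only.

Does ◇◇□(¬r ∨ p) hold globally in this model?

Recall that □ψ holds at a world iff ψ holds at every accessible world, and ◇ψ holds iff ψ holds at some accessible world.
Let φ = ◇◇□(¬r ∨ p). Evaluate φ at each world:
  u (successors {u, v, z}): φ is true.
  v (successors {w, x}): φ is true.
  w (successors {z, t}): φ is true.
  x (successors {v, z}): φ is true.
  y (successors {y}): φ is true.
  z (successors {u, v, t}): φ is true.
  t (successors {y}): φ is true.
For instance, at v:
  At v: ◇◇□(¬r ∨ p) requires ◇□(¬r ∨ p) at some successor in {w, x}.
    ◇□(¬r ∨ p) holds at w, so ◇◇□(¬r ∨ p) is true at v.
      At w: ◇□(¬r ∨ p) requires □(¬r ∨ p) at some successor in {z, t}.
        □(¬r ∨ p) holds at z, so ◇□(¬r ∨ p) is true at w.

Yes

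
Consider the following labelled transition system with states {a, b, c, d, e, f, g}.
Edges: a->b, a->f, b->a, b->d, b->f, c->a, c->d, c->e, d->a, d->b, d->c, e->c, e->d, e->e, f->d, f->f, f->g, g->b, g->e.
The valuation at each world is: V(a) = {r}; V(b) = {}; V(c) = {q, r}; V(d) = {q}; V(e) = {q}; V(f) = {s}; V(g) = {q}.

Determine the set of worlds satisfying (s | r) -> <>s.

Recall that <>ψ holds at a world iff ψ holds at some accessible world.
Let φ = (s | r) -> <>s. Evaluate φ at each world:
  a (successors {b, f}): φ is true.
  b (successors {a, d, f}): φ is true.
  c (successors {a, d, e}): φ is false.
  d (successors {a, b, c}): φ is true.
  e (successors {c, d, e}): φ is true.
  f (successors {d, f, g}): φ is true.
  g (successors {b, e}): φ is true.
For instance, at d:
  At d: s | r is false, <>s is false, so (s | r) -> <>s is true.
    At d: <>s requires s at some successor in {a, b, c}.
      At a: s is false.
      At b: s is false.
      At c: s is false.
    So <>s is false at d.
Satisfying worlds: {a, b, d, e, f, g}

a, b, d, e, f, g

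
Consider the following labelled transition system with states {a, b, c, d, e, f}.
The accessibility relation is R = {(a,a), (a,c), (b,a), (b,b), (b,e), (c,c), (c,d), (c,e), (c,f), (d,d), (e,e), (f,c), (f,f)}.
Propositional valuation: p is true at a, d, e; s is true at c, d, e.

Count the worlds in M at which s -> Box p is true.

Let φ = s -> Box p. Evaluate φ at each world:
  a (successors {a, c}): φ is true.
  b (successors {a, b, e}): φ is true.
  c (successors {c, d, e, f}): φ is false.
  d (successors {d}): φ is true.
  e (successors {e}): φ is true.
  f (successors {c, f}): φ is true.
For instance, at b:
  At b: s is false, Box p is false, so s -> Box p is true.
    At b: Box p requires p at every successor {a, b, e}.
      p fails at b, so Box p is false at b.
Satisfying worlds: {a, b, d, e, f}

5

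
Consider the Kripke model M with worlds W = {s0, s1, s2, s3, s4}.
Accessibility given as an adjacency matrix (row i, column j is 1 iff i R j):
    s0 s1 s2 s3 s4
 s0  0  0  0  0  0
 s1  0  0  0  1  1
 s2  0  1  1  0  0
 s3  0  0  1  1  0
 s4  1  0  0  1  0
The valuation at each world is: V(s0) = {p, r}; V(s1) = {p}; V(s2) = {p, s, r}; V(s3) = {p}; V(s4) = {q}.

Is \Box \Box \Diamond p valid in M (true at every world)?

No

Recall that \Box ψ holds at a world iff ψ holds at every accessible world, and \Diamond ψ holds iff ψ holds at some accessible world.
Let φ = \Box \Box \Diamond p. Evaluate φ at each world:
  s0 (successors ∅): φ is true.
  s1 (successors {s3, s4}): φ is false.
  s2 (successors {s1, s2}): φ is true.
  s3 (successors {s2, s3}): φ is true.
  s4 (successors {s0, s3}): φ is true.
Detail at s1 (counterexample):
  At s1: \Box \Box \Diamond p requires \Box \Diamond p at every successor {s3, s4}.
    \Box \Diamond p fails at s4, so \Box \Box \Diamond p is false at s1.
      At s4: \Box \Diamond p requires \Diamond p at every successor {s0, s3}.
        \Diamond p fails at s0, so \Box \Diamond p is false at s4.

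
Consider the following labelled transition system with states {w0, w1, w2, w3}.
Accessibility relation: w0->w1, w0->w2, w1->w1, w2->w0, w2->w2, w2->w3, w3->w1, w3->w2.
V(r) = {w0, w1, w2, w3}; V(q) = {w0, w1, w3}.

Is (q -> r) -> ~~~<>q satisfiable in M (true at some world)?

Let φ = (q -> r) -> ~~~<>q. Evaluate φ at each world:
  w0 (successors {w1, w2}): φ is false.
  w1 (successors {w1}): φ is false.
  w2 (successors {w0, w2, w3}): φ is false.
  w3 (successors {w1, w2}): φ is false.
For instance, at w1:
  At w1: q -> r is true, ~~~<>q is false, so (q -> r) -> ~~~<>q is false.
    At w1: ~~<>q is true, so ~~~<>q is false.
      At w1: ~<>q is false, so ~~<>q is true.

No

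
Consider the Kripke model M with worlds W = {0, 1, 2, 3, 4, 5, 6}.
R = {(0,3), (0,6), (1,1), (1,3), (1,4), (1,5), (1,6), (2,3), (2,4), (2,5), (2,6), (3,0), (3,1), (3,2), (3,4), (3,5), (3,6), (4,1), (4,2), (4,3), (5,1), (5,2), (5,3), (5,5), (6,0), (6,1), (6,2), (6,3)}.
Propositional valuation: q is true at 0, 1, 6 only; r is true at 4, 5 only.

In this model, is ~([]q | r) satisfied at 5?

At 5: []q | r is true, so ~([]q | r) is false.
  At 5: []q is false, r is true, so []q | r is true.
    At 5: []q requires q at every successor {1, 2, 3, 5}.
      q fails at 2, so []q is false at 5.

No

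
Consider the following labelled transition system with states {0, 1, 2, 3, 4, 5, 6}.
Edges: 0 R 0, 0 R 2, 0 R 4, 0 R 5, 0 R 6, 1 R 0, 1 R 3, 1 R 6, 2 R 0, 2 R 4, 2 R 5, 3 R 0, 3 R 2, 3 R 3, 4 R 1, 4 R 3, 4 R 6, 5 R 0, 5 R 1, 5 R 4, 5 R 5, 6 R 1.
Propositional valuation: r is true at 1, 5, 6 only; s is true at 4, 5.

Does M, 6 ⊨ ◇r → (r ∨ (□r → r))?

Yes

Recall that □ψ holds at a world iff ψ holds at every accessible world, and ◇ψ holds iff ψ holds at some accessible world.
At 6: ◇r is true, r ∨ (□r → r) is true, so ◇r → (r ∨ (□r → r)) is true.
  At 6: ◇r requires r at some successor in {1}.
    r holds at 1, so ◇r is true at 6.
  At 6: r is true, □r → r is true, so r ∨ (□r → r) is true.
    At 6: □r is true, r is true, so □r → r is true.
      At 6: □r requires r at every successor {1}.
        At 1: r is true.
      So □r is true at 6.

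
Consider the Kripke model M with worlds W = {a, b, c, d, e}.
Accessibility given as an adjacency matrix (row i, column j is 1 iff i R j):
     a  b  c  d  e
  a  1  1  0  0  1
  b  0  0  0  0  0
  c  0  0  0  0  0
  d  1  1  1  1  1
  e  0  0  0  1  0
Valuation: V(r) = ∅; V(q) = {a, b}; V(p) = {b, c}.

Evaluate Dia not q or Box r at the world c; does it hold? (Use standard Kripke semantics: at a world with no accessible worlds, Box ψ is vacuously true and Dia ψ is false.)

At c: Dia not q is false, Box r is true, so Dia not q or Box r is true.
  At c: no accessible worlds, so Dia not q is false.
  At c: no accessible worlds, so Box r holds vacuously.

Yes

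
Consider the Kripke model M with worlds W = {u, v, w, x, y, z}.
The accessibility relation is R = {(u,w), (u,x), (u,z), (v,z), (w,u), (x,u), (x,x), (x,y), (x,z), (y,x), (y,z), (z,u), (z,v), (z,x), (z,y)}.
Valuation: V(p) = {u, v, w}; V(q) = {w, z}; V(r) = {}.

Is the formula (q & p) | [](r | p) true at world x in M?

At x: q & p is false, [](r | p) is false, so (q & p) | [](r | p) is false.
  At x: [](r | p) requires r | p at every successor {u, x, y, z}.
    r | p fails at x, so [](r | p) is false at x.

No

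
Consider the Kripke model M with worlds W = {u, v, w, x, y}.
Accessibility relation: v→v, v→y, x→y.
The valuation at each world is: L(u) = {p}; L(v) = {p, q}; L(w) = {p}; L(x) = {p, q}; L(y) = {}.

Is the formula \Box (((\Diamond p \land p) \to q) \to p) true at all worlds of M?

Recall that \Box ψ holds at a world iff ψ holds at every accessible world, and \Diamond ψ holds iff ψ holds at some accessible world.
Let φ = \Box (((\Diamond p \land p) \to q) \to p). Evaluate φ at each world:
  u (successors ∅): φ is true.
  v (successors {v, y}): φ is false.
  w (successors ∅): φ is true.
  x (successors {y}): φ is false.
  y (successors ∅): φ is true.
Detail at v (counterexample):
  At v: \Box (((\Diamond p \land p) \to q) \to p) requires ((\Diamond p \land p) \to q) \to p at every successor {v, y}.
    ((\Diamond p \land p) \to q) \to p fails at y, so \Box (((\Diamond p \land p) \to q) \to p) is false at v.
      At y: (\Diamond p \land p) \to q is true, p is false, so ((\Diamond p \land p) \to q) \to p is false.

No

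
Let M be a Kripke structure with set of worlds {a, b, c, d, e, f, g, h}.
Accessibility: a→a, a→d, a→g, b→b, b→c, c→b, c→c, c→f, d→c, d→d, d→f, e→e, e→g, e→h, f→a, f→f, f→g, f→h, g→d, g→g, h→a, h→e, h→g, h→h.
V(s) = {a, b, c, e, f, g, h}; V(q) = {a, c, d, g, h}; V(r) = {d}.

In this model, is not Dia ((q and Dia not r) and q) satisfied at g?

At g: Dia ((q and Dia not r) and q) is true, so not Dia ((q and Dia not r) and q) is false.
  At g: Dia ((q and Dia not r) and q) requires (q and Dia not r) and q at some successor in {d, g}.
    (q and Dia not r) and q holds at d, so Dia ((q and Dia not r) and q) is true at g.
      At d: q and Dia not r is true, q is true, so (q and Dia not r) and q is true.

No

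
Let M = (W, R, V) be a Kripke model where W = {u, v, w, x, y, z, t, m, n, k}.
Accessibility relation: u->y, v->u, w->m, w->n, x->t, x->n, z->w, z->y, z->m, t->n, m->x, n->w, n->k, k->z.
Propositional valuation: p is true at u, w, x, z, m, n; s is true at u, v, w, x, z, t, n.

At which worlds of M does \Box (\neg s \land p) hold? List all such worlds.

Let φ = \Box (\neg s \land p). Evaluate φ at each world:
  u (successors {y}): φ is false.
  v (successors {u}): φ is false.
  w (successors {m, n}): φ is false.
  x (successors {t, n}): φ is false.
  y (successors ∅): φ is true.
  z (successors {w, y, m}): φ is false.
  t (successors {n}): φ is false.
  m (successors {x}): φ is false.
  n (successors {w, k}): φ is false.
  k (successors {z}): φ is false.
For instance, at v:
  At v: \Box (\neg s \land p) requires \neg s \land p at every successor {u}.
    \neg s \land p fails at u, so \Box (\neg s \land p) is false at v.
Satisfying worlds: {y}

y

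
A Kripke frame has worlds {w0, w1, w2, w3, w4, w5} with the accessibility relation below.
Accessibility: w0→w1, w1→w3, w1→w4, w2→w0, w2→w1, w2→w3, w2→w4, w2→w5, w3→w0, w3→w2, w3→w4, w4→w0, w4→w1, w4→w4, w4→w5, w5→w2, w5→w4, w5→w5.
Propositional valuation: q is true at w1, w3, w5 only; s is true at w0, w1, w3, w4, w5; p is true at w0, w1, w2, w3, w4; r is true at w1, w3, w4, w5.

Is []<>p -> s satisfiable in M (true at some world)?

Yes

Recall that []ψ holds at a world iff ψ holds at every accessible world, and <>ψ holds iff ψ holds at some accessible world.
Let φ = []<>p -> s. Evaluate φ at each world:
  w0 (successors {w1}): φ is true.
  w1 (successors {w3, w4}): φ is true.
  w2 (successors {w0, w1, w3, w4, w5}): φ is false.
  w3 (successors {w0, w2, w4}): φ is true.
  w4 (successors {w0, w1, w4, w5}): φ is true.
  w5 (successors {w2, w4, w5}): φ is true.
Detail at w0 (witness):
  At w0: []<>p is true, s is true, so []<>p -> s is true.
    At w0: []<>p requires <>p at every successor {w1}.
      At w1: <>p is true.
    So []<>p is true at w0.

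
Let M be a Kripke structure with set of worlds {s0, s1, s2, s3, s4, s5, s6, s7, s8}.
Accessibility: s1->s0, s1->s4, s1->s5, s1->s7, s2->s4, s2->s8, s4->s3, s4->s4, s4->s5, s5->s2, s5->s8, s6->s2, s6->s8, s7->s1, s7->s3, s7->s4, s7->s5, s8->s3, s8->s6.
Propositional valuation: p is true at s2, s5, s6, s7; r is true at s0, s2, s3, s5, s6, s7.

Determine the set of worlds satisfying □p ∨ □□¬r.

s0, s3

Recall that □ψ holds at a world iff ψ holds at every accessible world, and ◇ψ holds iff ψ holds at some accessible world.
Let φ = □p ∨ □□¬r. Evaluate φ at each world:
  s0 (successors ∅): φ is true.
  s1 (successors {s0, s4, s5, s7}): φ is false.
  s2 (successors {s4, s8}): φ is false.
  s3 (successors ∅): φ is true.
  s4 (successors {s3, s4, s5}): φ is false.
  s5 (successors {s2, s8}): φ is false.
  s6 (successors {s2, s8}): φ is false.
  s7 (successors {s1, s3, s4, s5}): φ is false.
  s8 (successors {s3, s6}): φ is false.
For instance, at s2:
  At s2: □p is false, □□¬r is false, so □p ∨ □□¬r is false.
    At s2: □p requires p at every successor {s4, s8}.
      p fails at s4, so □p is false at s2.
    At s2: □□¬r requires □¬r at every successor {s4, s8}.
      □¬r fails at s4, so □□¬r is false at s2.
Satisfying worlds: {s0, s3}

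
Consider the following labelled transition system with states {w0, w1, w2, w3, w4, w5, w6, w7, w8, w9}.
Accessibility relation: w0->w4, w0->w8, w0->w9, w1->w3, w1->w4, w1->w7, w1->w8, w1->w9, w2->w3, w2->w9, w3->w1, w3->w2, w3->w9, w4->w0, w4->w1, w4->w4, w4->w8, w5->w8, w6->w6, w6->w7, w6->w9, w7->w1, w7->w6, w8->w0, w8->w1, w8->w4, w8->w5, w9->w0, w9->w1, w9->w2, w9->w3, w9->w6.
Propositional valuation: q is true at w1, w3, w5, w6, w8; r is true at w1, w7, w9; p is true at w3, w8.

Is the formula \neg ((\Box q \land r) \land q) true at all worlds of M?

Let φ = \neg ((\Box q \land r) \land q). Evaluate φ at each world:
  w0 (successors {w4, w8, w9}): φ is true.
  w1 (successors {w3, w4, w7, w8, w9}): φ is true.
  w2 (successors {w3, w9}): φ is true.
  w3 (successors {w1, w2, w9}): φ is true.
  w4 (successors {w0, w1, w4, w8}): φ is true.
  w5 (successors {w8}): φ is true.
  w6 (successors {w6, w7, w9}): φ is true.
  w7 (successors {w1, w6}): φ is true.
  w8 (successors {w0, w1, w4, w5}): φ is true.
  w9 (successors {w0, w1, w2, w3, w6}): φ is true.
For instance, at w5:
  At w5: (\Box q \land r) \land q is false, so \neg ((\Box q \land r) \land q) is true.
    At w5: \Box q \land r is false, q is true, so (\Box q \land r) \land q is false.
      At w5: \Box q is true, r is false, so \Box q \land r is false.

Yes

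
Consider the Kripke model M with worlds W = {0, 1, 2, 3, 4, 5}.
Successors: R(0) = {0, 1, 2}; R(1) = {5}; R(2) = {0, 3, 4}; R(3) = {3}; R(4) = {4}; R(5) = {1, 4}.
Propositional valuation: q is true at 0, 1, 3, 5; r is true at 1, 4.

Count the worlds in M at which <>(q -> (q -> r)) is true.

Let φ = <>(q -> (q -> r)). Evaluate φ at each world:
  0 (successors {0, 1, 2}): φ is true.
  1 (successors {5}): φ is false.
  2 (successors {0, 3, 4}): φ is true.
  3 (successors {3}): φ is false.
  4 (successors {4}): φ is true.
  5 (successors {1, 4}): φ is true.
For instance, at 0:
  At 0: <>(q -> (q -> r)) requires q -> (q -> r) at some successor in {0, 1, 2}.
    q -> (q -> r) holds at 1, so <>(q -> (q -> r)) is true at 0.
Satisfying worlds: {0, 2, 4, 5}

4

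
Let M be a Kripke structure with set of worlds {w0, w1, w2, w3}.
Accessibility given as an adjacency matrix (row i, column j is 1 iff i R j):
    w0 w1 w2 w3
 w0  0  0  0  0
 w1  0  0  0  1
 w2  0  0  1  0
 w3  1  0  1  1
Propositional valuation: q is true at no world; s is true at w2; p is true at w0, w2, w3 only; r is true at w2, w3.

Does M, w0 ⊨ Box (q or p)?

Yes

At w0: no accessible worlds, so Box (q or p) holds vacuously.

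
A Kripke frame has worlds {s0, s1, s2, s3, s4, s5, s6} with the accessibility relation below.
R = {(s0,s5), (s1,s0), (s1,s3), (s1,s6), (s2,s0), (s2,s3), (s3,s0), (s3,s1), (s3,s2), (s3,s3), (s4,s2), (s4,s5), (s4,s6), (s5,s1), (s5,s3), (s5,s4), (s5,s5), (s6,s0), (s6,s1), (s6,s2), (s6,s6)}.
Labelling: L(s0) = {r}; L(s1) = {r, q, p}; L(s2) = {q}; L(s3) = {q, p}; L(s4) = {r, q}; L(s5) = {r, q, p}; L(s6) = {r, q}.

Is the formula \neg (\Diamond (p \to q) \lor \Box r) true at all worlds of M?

No

Let φ = \neg (\Diamond (p \to q) \lor \Box r). Evaluate φ at each world:
  s0 (successors {s5}): φ is false.
  s1 (successors {s0, s3, s6}): φ is false.
  s2 (successors {s0, s3}): φ is false.
  s3 (successors {s0, s1, s2, s3}): φ is false.
  s4 (successors {s2, s5, s6}): φ is false.
  s5 (successors {s1, s3, s4, s5}): φ is false.
  s6 (successors {s0, s1, s2, s6}): φ is false.
Detail at s0 (counterexample):
  At s0: \Diamond (p \to q) \lor \Box r is true, so \neg (\Diamond (p \to q) \lor \Box r) is false.
    At s0: \Diamond (p \to q) is true, \Box r is true, so \Diamond (p \to q) \lor \Box r is true.
      At s0: \Diamond (p \to q) requires p \to q at some successor in {s5}.
        p \to q holds at s5, so \Diamond (p \to q) is true at s0.
      At s0: \Box r requires r at every successor {s5}.
        At s5: r is true.
      So \Box r is true at s0.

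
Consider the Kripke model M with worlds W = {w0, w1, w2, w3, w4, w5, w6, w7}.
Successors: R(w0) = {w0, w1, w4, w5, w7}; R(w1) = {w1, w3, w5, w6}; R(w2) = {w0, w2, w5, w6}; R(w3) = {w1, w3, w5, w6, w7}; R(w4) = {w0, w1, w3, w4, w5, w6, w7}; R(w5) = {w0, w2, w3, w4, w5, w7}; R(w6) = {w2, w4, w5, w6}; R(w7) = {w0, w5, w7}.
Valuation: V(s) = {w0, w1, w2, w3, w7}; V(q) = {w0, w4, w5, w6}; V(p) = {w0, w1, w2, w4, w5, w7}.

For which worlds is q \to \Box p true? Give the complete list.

Let φ = q \to \Box p. Evaluate φ at each world:
  w0 (successors {w0, w1, w4, w5, w7}): φ is true.
  w1 (successors {w1, w3, w5, w6}): φ is true.
  w2 (successors {w0, w2, w5, w6}): φ is true.
  w3 (successors {w1, w3, w5, w6, w7}): φ is true.
  w4 (successors {w0, w1, w3, w4, w5, w6, w7}): φ is false.
  w5 (successors {w0, w2, w3, w4, w5, w7}): φ is false.
  w6 (successors {w2, w4, w5, w6}): φ is false.
  w7 (successors {w0, w5, w7}): φ is true.
For instance, at w4:
  At w4: q is true, \Box p is false, so q \to \Box p is false.
    At w4: \Box p requires p at every successor {w0, w1, w3, w4, w5, w6, w7}.
      p fails at w3, so \Box p is false at w4.
Satisfying worlds: {w0, w1, w2, w3, w7}

w0, w1, w2, w3, w7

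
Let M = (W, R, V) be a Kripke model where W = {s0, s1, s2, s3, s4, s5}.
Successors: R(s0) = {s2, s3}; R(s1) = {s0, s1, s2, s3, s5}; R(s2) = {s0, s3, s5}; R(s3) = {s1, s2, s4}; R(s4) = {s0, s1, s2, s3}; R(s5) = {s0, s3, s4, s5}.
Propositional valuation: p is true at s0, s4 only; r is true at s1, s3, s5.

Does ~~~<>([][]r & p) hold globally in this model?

Recall that []ψ holds at a world iff ψ holds at every accessible world, and <>ψ holds iff ψ holds at some accessible world.
Let φ = ~~~<>([][]r & p). Evaluate φ at each world:
  s0 (successors {s2, s3}): φ is true.
  s1 (successors {s0, s1, s2, s3, s5}): φ is true.
  s2 (successors {s0, s3, s5}): φ is true.
  s3 (successors {s1, s2, s4}): φ is true.
  s4 (successors {s0, s1, s2, s3}): φ is true.
  s5 (successors {s0, s3, s4, s5}): φ is true.
For instance, at s3:
  At s3: ~~<>([][]r & p) is false, so ~~~<>([][]r & p) is true.
    At s3: ~<>([][]r & p) is true, so ~~<>([][]r & p) is false.
      At s3: <>([][]r & p) is false, so ~<>([][]r & p) is true.

Yes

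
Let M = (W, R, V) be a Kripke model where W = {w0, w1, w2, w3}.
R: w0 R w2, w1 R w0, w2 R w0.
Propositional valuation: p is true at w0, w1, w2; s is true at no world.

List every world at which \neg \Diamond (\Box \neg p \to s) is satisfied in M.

Recall that \Box ψ holds at a world iff ψ holds at every accessible world, and \Diamond ψ holds iff ψ holds at some accessible world.
Let φ = \neg \Diamond (\Box \neg p \to s). Evaluate φ at each world:
  w0 (successors {w2}): φ is false.
  w1 (successors {w0}): φ is false.
  w2 (successors {w0}): φ is false.
  w3 (successors ∅): φ is true.
For instance, at w2:
  At w2: \Diamond (\Box \neg p \to s) is true, so \neg \Diamond (\Box \neg p \to s) is false.
    At w2: \Diamond (\Box \neg p \to s) requires \Box \neg p \to s at some successor in {w0}.
      \Box \neg p \to s holds at w0, so \Diamond (\Box \neg p \to s) is true at w2.
Satisfying worlds: {w3}

w3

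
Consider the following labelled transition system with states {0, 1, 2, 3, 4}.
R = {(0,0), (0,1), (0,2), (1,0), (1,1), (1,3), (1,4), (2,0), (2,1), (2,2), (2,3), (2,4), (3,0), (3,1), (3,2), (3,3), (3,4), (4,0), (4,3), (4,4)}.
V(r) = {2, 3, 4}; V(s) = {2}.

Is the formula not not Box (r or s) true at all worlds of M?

No

Recall that Box ψ holds at a world iff ψ holds at every accessible world, and Dia ψ holds iff ψ holds at some accessible world.
Let φ = not not Box (r or s). Evaluate φ at each world:
  0 (successors {0, 1, 2}): φ is false.
  1 (successors {0, 1, 3, 4}): φ is false.
  2 (successors {0, 1, 2, 3, 4}): φ is false.
  3 (successors {0, 1, 2, 3, 4}): φ is false.
  4 (successors {0, 3, 4}): φ is false.
Detail at 0 (counterexample):
  At 0: not Box (r or s) is true, so not not Box (r or s) is false.
    At 0: Box (r or s) is false, so not Box (r or s) is true.
      At 0: Box (r or s) requires r or s at every successor {0, 1, 2}.
        r or s fails at 0, so Box (r or s) is false at 0.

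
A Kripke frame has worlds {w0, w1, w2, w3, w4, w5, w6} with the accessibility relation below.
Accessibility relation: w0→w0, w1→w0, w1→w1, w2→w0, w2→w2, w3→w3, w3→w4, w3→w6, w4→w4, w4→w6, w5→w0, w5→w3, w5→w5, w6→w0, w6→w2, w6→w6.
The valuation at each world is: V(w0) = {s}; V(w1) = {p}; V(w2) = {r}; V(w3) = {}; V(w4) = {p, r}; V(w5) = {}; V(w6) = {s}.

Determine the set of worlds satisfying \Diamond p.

w1, w3, w4

Let φ = \Diamond p. Evaluate φ at each world:
  w0 (successors {w0}): φ is false.
  w1 (successors {w0, w1}): φ is true.
  w2 (successors {w0, w2}): φ is false.
  w3 (successors {w3, w4, w6}): φ is true.
  w4 (successors {w4, w6}): φ is true.
  w5 (successors {w0, w3, w5}): φ is false.
  w6 (successors {w0, w2, w6}): φ is false.
For instance, at w5:
  At w5: \Diamond p requires p at some successor in {w0, w3, w5}.
    At w0: p is false.
    At w3: p is false.
    At w5: p is false.
  So \Diamond p is false at w5.
Satisfying worlds: {w1, w3, w4}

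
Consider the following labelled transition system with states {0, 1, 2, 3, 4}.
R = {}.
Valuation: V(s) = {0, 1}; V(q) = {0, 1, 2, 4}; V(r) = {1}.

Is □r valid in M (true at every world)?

Recall that □ψ holds at a world iff ψ holds at every accessible world, and ◇ψ holds iff ψ holds at some accessible world.
Let φ = □r. Evaluate φ at each world:
  0 (successors ∅): φ is true.
  1 (successors ∅): φ is true.
  2 (successors ∅): φ is true.
  3 (successors ∅): φ is true.
  4 (successors ∅): φ is true.
For instance, at 2:
  At 2: no accessible worlds, so □r holds vacuously.

Yes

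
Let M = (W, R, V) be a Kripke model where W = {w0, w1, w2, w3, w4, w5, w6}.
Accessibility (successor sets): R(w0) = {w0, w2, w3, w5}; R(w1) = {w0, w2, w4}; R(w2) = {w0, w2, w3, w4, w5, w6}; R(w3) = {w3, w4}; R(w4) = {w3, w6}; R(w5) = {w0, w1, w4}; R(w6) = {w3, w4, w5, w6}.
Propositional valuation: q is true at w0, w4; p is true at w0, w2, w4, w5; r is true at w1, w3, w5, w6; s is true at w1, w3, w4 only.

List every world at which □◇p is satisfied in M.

w0, w4

Let φ = □◇p. Evaluate φ at each world:
  w0 (successors {w0, w2, w3, w5}): φ is true.
  w1 (successors {w0, w2, w4}): φ is false.
  w2 (successors {w0, w2, w3, w4, w5, w6}): φ is false.
  w3 (successors {w3, w4}): φ is false.
  w4 (successors {w3, w6}): φ is true.
  w5 (successors {w0, w1, w4}): φ is false.
  w6 (successors {w3, w4, w5, w6}): φ is false.
For instance, at w3:
  At w3: □◇p requires ◇p at every successor {w3, w4}.
    ◇p fails at w4, so □◇p is false at w3.
      At w4: ◇p requires p at some successor in {w3, w6}.
        At w3: p is false.
        At w6: p is false.
      So ◇p is false at w4.
Satisfying worlds: {w0, w4}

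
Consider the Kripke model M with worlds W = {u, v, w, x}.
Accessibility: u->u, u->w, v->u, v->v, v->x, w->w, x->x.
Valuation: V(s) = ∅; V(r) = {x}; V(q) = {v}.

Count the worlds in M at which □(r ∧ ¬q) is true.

Recall that □ψ holds at a world iff ψ holds at every accessible world, and ◇ψ holds iff ψ holds at some accessible world.
Let φ = □(r ∧ ¬q). Evaluate φ at each world:
  u (successors {u, w}): φ is false.
  v (successors {u, v, x}): φ is false.
  w (successors {w}): φ is false.
  x (successors {x}): φ is true.
For instance, at v:
  At v: □(r ∧ ¬q) requires r ∧ ¬q at every successor {u, v, x}.
    r ∧ ¬q fails at u, so □(r ∧ ¬q) is false at v.
Satisfying worlds: {x}

1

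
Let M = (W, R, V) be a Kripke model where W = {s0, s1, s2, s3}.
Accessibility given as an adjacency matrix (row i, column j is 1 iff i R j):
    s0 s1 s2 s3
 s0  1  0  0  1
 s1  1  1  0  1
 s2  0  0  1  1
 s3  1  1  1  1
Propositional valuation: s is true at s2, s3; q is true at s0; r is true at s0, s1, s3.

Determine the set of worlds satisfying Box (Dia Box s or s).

Let φ = Box (Dia Box s or s). Evaluate φ at each world:
  s0 (successors {s0, s3}): φ is false.
  s1 (successors {s0, s1, s3}): φ is false.
  s2 (successors {s2, s3}): φ is true.
  s3 (successors {s0, s1, s2, s3}): φ is false.
For instance, at s2:
  At s2: Box (Dia Box s or s) requires Dia Box s or s at every successor {s2, s3}.
      At s2: Dia Box s is true, s is true, so Dia Box s or s is true.
      At s3: Dia Box s is true, s is true, so Dia Box s or s is true.
  So Box (Dia Box s or s) is true at s2.
Satisfying worlds: {s2}

s2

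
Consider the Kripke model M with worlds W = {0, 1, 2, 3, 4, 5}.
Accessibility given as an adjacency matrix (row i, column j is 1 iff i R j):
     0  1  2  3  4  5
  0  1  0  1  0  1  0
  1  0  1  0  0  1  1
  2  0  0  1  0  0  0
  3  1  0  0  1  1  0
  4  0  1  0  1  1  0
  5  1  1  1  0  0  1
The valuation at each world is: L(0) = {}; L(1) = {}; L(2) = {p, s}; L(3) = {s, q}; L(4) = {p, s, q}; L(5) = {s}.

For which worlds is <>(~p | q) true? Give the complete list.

Let φ = <>(~p | q). Evaluate φ at each world:
  0 (successors {0, 2, 4}): φ is true.
  1 (successors {1, 4, 5}): φ is true.
  2 (successors {2}): φ is false.
  3 (successors {0, 3, 4}): φ is true.
  4 (successors {1, 3, 4}): φ is true.
  5 (successors {0, 1, 2, 5}): φ is true.
For instance, at 3:
  At 3: <>(~p | q) requires ~p | q at some successor in {0, 3, 4}.
    ~p | q holds at 0, so <>(~p | q) is true at 3.
Satisfying worlds: {0, 1, 3, 4, 5}

0, 1, 3, 4, 5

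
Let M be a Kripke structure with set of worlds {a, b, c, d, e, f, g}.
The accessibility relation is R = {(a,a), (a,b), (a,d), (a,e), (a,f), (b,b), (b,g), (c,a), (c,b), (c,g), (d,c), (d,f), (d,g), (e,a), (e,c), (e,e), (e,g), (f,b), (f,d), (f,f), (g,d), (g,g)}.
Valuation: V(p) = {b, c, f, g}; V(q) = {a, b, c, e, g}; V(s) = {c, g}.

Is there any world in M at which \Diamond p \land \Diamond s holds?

Yes

Recall that \Diamond ψ holds at a world iff ψ holds at some accessible world.
Let φ = \Diamond p \land \Diamond s. Evaluate φ at each world:
  a (successors {a, b, d, e, f}): φ is false.
  b (successors {b, g}): φ is true.
  c (successors {a, b, g}): φ is true.
  d (successors {c, f, g}): φ is true.
  e (successors {a, c, e, g}): φ is true.
  f (successors {b, d, f}): φ is false.
  g (successors {d, g}): φ is true.
Detail at b (witness):
  At b: \Diamond p is true, \Diamond s is true, so \Diamond p \land \Diamond s is true.
    At b: \Diamond p requires p at some successor in {b, g}.
      p holds at b, so \Diamond p is true at b.
    At b: \Diamond s requires s at some successor in {b, g}.
      s holds at g, so \Diamond s is true at b.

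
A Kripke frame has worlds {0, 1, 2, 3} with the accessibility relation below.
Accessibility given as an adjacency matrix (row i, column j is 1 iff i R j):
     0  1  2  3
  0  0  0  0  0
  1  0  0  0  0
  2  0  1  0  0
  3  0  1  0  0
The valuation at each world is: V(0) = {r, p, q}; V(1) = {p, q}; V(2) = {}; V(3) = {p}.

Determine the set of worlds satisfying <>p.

Recall that <>ψ holds at a world iff ψ holds at some accessible world.
Let φ = <>p. Evaluate φ at each world:
  0 (successors ∅): φ is false.
  1 (successors ∅): φ is false.
  2 (successors {1}): φ is true.
  3 (successors {1}): φ is true.
For instance, at 2:
  At 2: <>p requires p at some successor in {1}.
    p holds at 1, so <>p is true at 2.
Satisfying worlds: {2, 3}

2, 3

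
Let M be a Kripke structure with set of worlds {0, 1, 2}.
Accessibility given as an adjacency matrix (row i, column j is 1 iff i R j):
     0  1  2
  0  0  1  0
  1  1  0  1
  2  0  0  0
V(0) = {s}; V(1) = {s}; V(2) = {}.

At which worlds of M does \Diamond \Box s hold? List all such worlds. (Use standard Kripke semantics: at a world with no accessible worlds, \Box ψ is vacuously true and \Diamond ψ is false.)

Let φ = \Diamond \Box s. Evaluate φ at each world:
  0 (successors {1}): φ is false.
  1 (successors {0, 2}): φ is true.
  2 (successors ∅): φ is false.
For instance, at 1:
  At 1: \Diamond \Box s requires \Box s at some successor in {0, 2}.
    \Box s holds at 0, so \Diamond \Box s is true at 1.
      At 0: \Box s requires s at every successor {1}.
        At 1: s is true.
      So \Box s is true at 0.
Satisfying worlds: {1}

1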